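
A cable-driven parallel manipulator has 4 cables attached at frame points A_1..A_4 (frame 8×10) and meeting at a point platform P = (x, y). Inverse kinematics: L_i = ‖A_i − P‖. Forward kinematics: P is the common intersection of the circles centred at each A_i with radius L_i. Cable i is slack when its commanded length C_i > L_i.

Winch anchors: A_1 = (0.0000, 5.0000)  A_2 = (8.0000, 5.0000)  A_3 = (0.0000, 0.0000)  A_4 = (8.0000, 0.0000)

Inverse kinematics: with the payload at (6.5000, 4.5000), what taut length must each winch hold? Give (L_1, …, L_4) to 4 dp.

(6.5192, 1.5811, 7.9057, 4.7434)

L_1 = √((0.0000−6.5000)² + (5.0000−4.5000)²) = 6.5192
L_2 = √((8.0000−6.5000)² + (5.0000−4.5000)²) = 1.5811
L_3 = √((0.0000−6.5000)² + (0.0000−4.5000)²) = 7.9057
L_4 = √((8.0000−6.5000)² + (0.0000−4.5000)²) = 4.7434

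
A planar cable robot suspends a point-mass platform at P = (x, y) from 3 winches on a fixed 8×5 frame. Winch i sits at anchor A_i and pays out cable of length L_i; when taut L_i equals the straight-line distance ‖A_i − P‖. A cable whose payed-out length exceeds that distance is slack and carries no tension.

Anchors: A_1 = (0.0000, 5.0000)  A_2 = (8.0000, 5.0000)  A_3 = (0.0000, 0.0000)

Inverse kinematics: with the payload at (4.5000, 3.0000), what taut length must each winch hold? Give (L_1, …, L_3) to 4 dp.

L_1: Δ = A_1−P = (-4.5000, 2.0000) → ‖Δ‖ = √24.2500 = 4.9244
L_2: Δ = A_2−P = (3.5000, 2.0000) → ‖Δ‖ = √16.2500 = 4.0311
L_3: Δ = A_3−P = (-4.5000, -3.0000) → ‖Δ‖ = √29.2500 = 5.4083

(4.9244, 4.0311, 5.4083)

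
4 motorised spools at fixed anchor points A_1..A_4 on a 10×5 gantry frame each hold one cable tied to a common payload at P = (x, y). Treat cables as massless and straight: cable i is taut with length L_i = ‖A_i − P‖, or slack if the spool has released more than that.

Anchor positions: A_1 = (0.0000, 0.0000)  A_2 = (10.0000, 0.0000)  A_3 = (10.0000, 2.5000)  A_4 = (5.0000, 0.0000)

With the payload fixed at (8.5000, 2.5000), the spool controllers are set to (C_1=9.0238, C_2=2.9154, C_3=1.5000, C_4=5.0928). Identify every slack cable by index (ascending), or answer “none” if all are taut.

i=1: geometric 8.8600 vs commanded 9.0238 ⇒ slack
i=2: geometric 2.9155 vs commanded 2.9154 ⇒ taut
i=3: geometric 1.5000 vs commanded 1.5000 ⇒ taut
i=4: geometric 4.3012 vs commanded 5.0928 ⇒ slack

1, 4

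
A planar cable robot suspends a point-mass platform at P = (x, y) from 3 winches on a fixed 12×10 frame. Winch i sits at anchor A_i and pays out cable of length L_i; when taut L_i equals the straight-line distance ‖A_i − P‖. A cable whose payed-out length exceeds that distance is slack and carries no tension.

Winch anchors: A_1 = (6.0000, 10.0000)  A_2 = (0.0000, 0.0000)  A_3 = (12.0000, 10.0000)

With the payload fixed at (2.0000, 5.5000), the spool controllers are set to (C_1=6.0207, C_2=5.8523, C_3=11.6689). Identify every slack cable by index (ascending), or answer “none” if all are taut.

cable 1: L_1 = ‖A_1−P‖ = 6.0208;  C_1 = 6.0207 → taut
cable 2: L_2 = ‖A_2−P‖ = 5.8523;  C_2 = 5.8523 → taut
cable 3: L_3 = ‖A_3−P‖ = 10.9659;  C_3 = 11.6689 → slack

3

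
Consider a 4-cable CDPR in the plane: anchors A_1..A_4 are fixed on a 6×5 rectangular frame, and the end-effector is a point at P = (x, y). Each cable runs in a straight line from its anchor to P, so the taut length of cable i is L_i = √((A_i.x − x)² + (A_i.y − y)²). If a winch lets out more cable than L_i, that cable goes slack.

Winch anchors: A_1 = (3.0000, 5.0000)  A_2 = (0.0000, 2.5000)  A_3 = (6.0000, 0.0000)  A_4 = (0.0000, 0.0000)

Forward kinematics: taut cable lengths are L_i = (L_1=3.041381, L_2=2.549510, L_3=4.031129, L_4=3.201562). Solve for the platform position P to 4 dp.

each cable: (A_i−P)·(A_i−P) = L_i²; let q_i = ‖A_i‖²−L_i²
q_1 = 9.0000+25.0000−9.2500 = 24.7500
row 1: 6.0000x + 5.0000y = 25.0000  (q_2=-0.2500)
row 2: -6.0000x + 10.0000y = 5.0000  (q_3=19.7500)
row 3: 6.0000x + 10.0000y = 35.0000  (q_4=-10.2500)
Cramer on rows 1–2 → x = 2.5000, y = 2.0000
check cable 4: ‖A_4−P‖² = 10.2500 ≈ L_4² = 10.2500 ✓

(2.5000, 2.0000)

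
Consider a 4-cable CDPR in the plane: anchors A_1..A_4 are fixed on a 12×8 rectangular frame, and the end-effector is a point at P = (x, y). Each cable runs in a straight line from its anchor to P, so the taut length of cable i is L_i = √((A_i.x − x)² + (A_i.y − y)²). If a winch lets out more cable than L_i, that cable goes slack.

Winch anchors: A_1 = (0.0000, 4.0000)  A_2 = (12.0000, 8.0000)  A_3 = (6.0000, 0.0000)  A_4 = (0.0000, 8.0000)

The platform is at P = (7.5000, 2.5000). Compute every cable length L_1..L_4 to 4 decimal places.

(7.6485, 7.1063, 2.9155, 9.3005)

L_1: Δ = A_1−P = (-7.5000, 1.5000) → ‖Δ‖ = √58.5000 = 7.6485
L_2: Δ = A_2−P = (4.5000, 5.5000) → ‖Δ‖ = √50.5000 = 7.1063
L_3: Δ = A_3−P = (-1.5000, -2.5000) → ‖Δ‖ = √8.5000 = 2.9155
L_4: Δ = A_4−P = (-7.5000, 5.5000) → ‖Δ‖ = √86.5000 = 9.3005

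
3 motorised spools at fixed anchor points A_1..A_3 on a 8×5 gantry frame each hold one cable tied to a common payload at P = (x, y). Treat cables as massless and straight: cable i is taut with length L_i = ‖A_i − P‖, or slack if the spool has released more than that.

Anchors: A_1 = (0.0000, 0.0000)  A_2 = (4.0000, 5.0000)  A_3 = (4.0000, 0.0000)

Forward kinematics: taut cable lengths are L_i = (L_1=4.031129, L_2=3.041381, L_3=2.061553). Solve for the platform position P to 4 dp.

circle eqns → linear via eq_j − eq_1; set k_j = A_j·A_j − L_j²
k_1 = 0.0000+0.0000−16.2500 = -16.2500
-8.0000·x − 10.0000·y = k_1−k_2 = -48.0000
-8.0000·x + 0.0000·y = k_1−k_3 = -28.0000
solve first two rows → x=3.5000, y=2.0000

(3.5000, 2.0000)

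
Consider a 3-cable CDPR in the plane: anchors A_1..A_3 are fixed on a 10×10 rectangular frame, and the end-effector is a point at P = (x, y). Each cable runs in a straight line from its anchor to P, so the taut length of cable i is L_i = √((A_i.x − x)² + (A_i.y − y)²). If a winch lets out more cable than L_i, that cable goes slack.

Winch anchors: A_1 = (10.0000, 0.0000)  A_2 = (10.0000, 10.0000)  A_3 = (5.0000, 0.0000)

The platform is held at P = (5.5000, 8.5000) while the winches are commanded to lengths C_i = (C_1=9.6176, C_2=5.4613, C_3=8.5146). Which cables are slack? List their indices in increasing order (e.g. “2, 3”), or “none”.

2

i=1: geometric 9.6177 vs commanded 9.6176 ⇒ taut
i=2: geometric 4.7434 vs commanded 5.4613 ⇒ slack
i=3: geometric 8.5147 vs commanded 8.5146 ⇒ taut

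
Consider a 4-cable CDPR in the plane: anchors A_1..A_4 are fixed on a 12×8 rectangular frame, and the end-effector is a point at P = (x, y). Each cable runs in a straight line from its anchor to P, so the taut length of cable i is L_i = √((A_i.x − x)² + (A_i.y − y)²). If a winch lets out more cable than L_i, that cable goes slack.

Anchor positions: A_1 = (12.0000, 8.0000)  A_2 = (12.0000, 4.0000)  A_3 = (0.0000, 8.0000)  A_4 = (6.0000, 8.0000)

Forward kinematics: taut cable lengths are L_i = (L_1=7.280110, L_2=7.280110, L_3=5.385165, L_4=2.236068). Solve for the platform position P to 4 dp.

each cable: (A_i−P)·(A_i−P) = L_i²; let k_i = ‖A_i‖²−L_i²
k_1 = 144.0000+64.0000−53.0000 = 155.0000
row 1: 0.0000x + 8.0000y = 48.0000  (k_2=107.0000)
row 2: 24.0000x + 0.0000y = 120.0000  (k_3=35.0000)
row 3: 12.0000x + 0.0000y = 60.0000  (k_4=95.0000)
Cramer on rows 1–2 → x = 5.0000, y = 6.0000
check cable 4: ‖A_4−P‖² = 5.0000 ≈ L_4² = 5.0000 ✓

(5.0000, 6.0000)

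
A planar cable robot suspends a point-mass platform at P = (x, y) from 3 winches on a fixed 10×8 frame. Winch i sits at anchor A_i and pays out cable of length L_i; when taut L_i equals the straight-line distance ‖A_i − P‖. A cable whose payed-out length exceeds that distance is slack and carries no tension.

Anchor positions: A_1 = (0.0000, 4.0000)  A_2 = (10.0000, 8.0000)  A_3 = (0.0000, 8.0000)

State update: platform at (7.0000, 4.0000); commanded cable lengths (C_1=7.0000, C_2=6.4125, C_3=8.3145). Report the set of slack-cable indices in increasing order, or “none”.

cable 1: √((-7.0000)²+(0.0000)²)=7.0000, C_1=7.0000: taut
cable 2: √((3.0000)²+(4.0000)²)=5.0000, C_2=6.4125: slack
cable 3: √((-7.0000)²+(4.0000)²)=8.0623, C_3=8.3145: slack

2, 3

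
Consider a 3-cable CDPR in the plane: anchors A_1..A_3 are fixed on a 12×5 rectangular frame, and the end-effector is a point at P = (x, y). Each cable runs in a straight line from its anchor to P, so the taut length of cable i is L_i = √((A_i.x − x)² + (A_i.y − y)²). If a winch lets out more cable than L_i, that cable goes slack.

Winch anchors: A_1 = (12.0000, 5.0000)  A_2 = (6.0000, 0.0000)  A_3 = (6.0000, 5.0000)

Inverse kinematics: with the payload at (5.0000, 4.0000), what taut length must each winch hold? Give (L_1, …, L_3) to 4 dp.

(7.0711, 4.1231, 1.4142)

L_1: Δ = A_1−P = (7.0000, 1.0000) → ‖Δ‖ = √50.0000 = 7.0711
L_2: Δ = A_2−P = (1.0000, -4.0000) → ‖Δ‖ = √17.0000 = 4.1231
L_3: Δ = A_3−P = (1.0000, 1.0000) → ‖Δ‖ = √2.0000 = 1.4142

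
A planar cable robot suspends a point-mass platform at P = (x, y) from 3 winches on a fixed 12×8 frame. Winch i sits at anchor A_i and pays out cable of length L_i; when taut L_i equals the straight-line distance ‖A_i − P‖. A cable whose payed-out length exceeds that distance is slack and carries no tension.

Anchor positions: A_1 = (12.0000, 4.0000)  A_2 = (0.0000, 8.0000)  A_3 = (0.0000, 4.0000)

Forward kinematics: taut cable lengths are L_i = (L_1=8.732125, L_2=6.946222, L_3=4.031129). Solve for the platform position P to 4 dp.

expand ‖A_i−P‖²=L_i² and subtract eq 1 (q_i ≔ ‖A_i‖²−L_i²)
q_1 = 144.0000+16.0000−76.2500 = 83.7500
eq1−eq2 → [24.0000  -8.0000]·P = 68.0000
eq1−eq3 → [24.0000  0.0000]·P = 84.0000
2×2 solve → P = (3.5000, 2.0000)

(3.5000, 2.0000)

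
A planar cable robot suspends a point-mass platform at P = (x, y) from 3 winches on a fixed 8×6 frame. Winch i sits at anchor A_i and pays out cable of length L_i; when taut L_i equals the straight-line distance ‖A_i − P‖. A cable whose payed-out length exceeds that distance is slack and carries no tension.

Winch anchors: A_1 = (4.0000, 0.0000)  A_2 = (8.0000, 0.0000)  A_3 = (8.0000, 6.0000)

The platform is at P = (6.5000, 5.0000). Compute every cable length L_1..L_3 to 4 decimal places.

(5.5902, 5.2202, 1.8028)

cable 1: Δx=-2.5000, Δy=-5.0000; L_1 = √(Δx²+Δy²) = 5.5902
cable 2: Δx=1.5000, Δy=-5.0000; L_2 = √(Δx²+Δy²) = 5.2202
cable 3: Δx=1.5000, Δy=1.0000; L_3 = √(Δx²+Δy²) = 1.8028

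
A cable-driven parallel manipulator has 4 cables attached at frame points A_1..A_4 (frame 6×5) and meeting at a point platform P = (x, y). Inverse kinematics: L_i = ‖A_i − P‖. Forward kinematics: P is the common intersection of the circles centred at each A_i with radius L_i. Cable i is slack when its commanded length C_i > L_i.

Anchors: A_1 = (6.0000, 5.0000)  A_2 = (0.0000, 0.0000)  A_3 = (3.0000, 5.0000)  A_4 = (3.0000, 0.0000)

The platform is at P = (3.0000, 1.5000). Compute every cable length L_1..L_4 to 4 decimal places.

L_1: Δ = A_1−P = (3.0000, 3.5000) → ‖Δ‖ = √21.2500 = 4.6098
L_2: Δ = A_2−P = (-3.0000, -1.5000) → ‖Δ‖ = √11.2500 = 3.3541
L_3: Δ = A_3−P = (0.0000, 3.5000) → ‖Δ‖ = √12.2500 = 3.5000
L_4: Δ = A_4−P = (0.0000, -1.5000) → ‖Δ‖ = √2.2500 = 1.5000

(4.6098, 3.3541, 3.5000, 1.5000)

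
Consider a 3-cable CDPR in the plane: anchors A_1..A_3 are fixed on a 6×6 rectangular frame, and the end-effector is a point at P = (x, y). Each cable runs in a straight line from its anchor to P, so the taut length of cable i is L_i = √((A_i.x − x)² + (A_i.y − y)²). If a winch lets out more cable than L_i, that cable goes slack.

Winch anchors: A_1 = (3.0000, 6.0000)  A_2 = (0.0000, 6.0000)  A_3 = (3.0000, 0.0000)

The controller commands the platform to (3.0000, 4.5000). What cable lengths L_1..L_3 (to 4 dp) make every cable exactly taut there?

(1.5000, 3.3541, 4.5000)

L_1: Δ = A_1−P = (0.0000, 1.5000) → ‖Δ‖ = √2.2500 = 1.5000
L_2: Δ = A_2−P = (-3.0000, 1.5000) → ‖Δ‖ = √11.2500 = 3.3541
L_3: Δ = A_3−P = (0.0000, -4.5000) → ‖Δ‖ = √20.2500 = 4.5000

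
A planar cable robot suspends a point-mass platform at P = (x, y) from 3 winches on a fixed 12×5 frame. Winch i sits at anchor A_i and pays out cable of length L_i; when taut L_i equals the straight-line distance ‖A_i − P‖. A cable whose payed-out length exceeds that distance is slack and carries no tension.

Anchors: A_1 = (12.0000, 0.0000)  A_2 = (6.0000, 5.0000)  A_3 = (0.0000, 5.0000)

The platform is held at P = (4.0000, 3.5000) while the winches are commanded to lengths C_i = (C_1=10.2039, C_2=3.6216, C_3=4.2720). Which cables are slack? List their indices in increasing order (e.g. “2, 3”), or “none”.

1, 2

cable 1: L_1 = ‖A_1−P‖ = 8.7321;  C_1 = 10.2039 → slack
cable 2: L_2 = ‖A_2−P‖ = 2.5000;  C_2 = 3.6216 → slack
cable 3: L_3 = ‖A_3−P‖ = 4.2720;  C_3 = 4.2720 → taut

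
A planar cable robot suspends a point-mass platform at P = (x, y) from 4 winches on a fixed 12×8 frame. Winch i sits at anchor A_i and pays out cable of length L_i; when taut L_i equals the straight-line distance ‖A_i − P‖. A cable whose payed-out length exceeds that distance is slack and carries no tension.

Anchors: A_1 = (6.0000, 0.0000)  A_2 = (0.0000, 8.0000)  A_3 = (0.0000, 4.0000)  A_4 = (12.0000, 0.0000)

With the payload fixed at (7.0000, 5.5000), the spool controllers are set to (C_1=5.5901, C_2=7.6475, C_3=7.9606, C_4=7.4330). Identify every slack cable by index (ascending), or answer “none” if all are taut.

cable 1: √((-1.0000)²+(-5.5000)²)=5.5902, C_1=5.5901: taut
cable 2: √((-7.0000)²+(2.5000)²)=7.4330, C_2=7.6475: slack
cable 3: √((-7.0000)²+(-1.5000)²)=7.1589, C_3=7.9606: slack
cable 4: √((5.0000)²+(-5.5000)²)=7.4330, C_4=7.4330: taut

2, 3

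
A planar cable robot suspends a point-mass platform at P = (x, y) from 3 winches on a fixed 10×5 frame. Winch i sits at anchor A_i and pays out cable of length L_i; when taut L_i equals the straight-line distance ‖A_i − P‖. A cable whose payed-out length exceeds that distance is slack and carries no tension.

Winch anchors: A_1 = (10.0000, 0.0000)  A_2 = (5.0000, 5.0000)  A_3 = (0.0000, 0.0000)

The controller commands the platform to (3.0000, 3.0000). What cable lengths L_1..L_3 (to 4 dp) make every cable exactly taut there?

cable 1: Δx=7.0000, Δy=-3.0000; L_1 = √(Δx²+Δy²) = 7.6158
cable 2: Δx=2.0000, Δy=2.0000; L_2 = √(Δx²+Δy²) = 2.8284
cable 3: Δx=-3.0000, Δy=-3.0000; L_3 = √(Δx²+Δy²) = 4.2426

(7.6158, 2.8284, 4.2426)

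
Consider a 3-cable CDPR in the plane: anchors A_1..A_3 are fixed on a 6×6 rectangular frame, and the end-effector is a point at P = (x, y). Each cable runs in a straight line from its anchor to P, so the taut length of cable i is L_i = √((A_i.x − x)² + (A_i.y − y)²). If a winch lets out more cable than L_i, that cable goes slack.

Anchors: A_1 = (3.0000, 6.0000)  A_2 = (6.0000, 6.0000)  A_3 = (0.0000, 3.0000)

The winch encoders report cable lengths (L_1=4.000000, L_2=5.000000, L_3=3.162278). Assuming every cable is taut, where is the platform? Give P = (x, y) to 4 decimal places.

each cable: (A_i−P)·(A_i−P) = L_i²; let q_i = ‖A_i‖²−L_i²
q_1 = 9.0000+36.0000−16.0000 = 29.0000
row 1: -6.0000x + 0.0000y = -18.0000  (q_2=47.0000)
row 2: 6.0000x + 6.0000y = 30.0000  (q_3=-1.0000)
Cramer on rows 1–2 → x = 3.0000, y = 2.0000

(3.0000, 2.0000)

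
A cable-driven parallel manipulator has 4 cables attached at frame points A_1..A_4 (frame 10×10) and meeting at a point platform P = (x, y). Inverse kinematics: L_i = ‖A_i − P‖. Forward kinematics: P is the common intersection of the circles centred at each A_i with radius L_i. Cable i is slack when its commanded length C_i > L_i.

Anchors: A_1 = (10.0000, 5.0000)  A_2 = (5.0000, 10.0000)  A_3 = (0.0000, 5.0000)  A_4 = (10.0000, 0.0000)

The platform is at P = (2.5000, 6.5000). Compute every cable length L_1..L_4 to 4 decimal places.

L_1: Δ = A_1−P = (7.5000, -1.5000) → ‖Δ‖ = √58.5000 = 7.6485
L_2: Δ = A_2−P = (2.5000, 3.5000) → ‖Δ‖ = √18.5000 = 4.3012
L_3: Δ = A_3−P = (-2.5000, -1.5000) → ‖Δ‖ = √8.5000 = 2.9155
L_4: Δ = A_4−P = (7.5000, -6.5000) → ‖Δ‖ = √98.5000 = 9.9247

(7.6485, 4.3012, 2.9155, 9.9247)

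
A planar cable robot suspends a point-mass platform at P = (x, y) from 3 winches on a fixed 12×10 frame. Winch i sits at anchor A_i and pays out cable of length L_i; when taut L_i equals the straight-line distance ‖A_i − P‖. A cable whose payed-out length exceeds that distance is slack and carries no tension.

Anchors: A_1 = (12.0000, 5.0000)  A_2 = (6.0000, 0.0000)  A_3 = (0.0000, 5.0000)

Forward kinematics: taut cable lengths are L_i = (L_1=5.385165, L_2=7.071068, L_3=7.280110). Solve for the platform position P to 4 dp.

(7.0000, 7.0000)

circle eqns → linear via eq_j − eq_1; set c_j = A_j·A_j − L_j²
c_1 = 144.0000+25.0000−29.0000 = 140.0000
12.0000·x + 10.0000·y = c_1−c_2 = 154.0000
24.0000·x + 0.0000·y = c_1−c_3 = 168.0000
solve first two rows → x=7.0000, y=7.0000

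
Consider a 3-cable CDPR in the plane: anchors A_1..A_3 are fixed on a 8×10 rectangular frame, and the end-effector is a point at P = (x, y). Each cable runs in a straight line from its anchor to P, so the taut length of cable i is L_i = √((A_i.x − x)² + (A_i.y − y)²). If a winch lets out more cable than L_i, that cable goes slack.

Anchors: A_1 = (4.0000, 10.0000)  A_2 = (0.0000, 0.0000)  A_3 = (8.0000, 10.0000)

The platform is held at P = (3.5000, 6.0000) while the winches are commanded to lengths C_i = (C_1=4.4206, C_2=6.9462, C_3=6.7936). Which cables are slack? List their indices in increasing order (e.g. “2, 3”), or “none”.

i=1: geometric 4.0311 vs commanded 4.4206 ⇒ slack
i=2: geometric 6.9462 vs commanded 6.9462 ⇒ taut
i=3: geometric 6.0208 vs commanded 6.7936 ⇒ slack

1, 3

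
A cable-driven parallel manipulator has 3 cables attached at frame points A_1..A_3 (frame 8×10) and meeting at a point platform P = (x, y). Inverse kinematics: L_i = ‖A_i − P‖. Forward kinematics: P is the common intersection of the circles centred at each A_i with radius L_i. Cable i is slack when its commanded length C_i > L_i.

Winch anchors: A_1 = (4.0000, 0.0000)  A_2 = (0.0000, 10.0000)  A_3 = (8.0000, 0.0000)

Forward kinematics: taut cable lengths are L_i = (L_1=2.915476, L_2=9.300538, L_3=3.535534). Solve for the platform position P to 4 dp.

circle eqns → linear via eq_j − eq_1; set k_j = A_j·A_j − L_j²
k_1 = 16.0000+0.0000−8.5000 = 7.5000
8.0000·x − 20.0000·y = k_1−k_2 = -6.0000
-8.0000·x + 0.0000·y = k_1−k_3 = -44.0000
solve first two rows → x=5.5000, y=2.5000

(5.5000, 2.5000)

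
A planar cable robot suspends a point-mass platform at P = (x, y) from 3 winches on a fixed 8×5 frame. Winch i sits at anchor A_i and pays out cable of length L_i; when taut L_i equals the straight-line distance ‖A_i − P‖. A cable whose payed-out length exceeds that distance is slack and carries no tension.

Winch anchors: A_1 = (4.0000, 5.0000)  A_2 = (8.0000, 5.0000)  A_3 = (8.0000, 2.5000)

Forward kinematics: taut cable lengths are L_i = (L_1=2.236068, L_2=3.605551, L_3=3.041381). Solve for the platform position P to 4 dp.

(5.0000, 3.0000)

circle eqns → linear via eq_j − eq_1; set q_j = A_j·A_j − L_j²
q_1 = 16.0000+25.0000−5.0000 = 36.0000
-8.0000·x + 0.0000·y = q_1−q_2 = -40.0000
-8.0000·x + 5.0000·y = q_1−q_3 = -25.0000
solve first two rows → x=5.0000, y=3.0000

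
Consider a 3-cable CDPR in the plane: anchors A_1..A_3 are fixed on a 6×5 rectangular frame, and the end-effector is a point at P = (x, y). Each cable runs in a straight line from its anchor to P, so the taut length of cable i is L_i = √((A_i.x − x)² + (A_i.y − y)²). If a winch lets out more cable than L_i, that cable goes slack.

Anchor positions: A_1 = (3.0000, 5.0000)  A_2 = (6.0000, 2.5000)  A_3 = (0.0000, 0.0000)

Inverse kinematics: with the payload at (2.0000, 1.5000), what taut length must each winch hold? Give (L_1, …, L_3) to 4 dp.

(3.6401, 4.1231, 2.5000)

cable 1: Δx=1.0000, Δy=3.5000; L_1 = √(Δx²+Δy²) = 3.6401
cable 2: Δx=4.0000, Δy=1.0000; L_2 = √(Δx²+Δy²) = 4.1231
cable 3: Δx=-2.0000, Δy=-1.5000; L_3 = √(Δx²+Δy²) = 2.5000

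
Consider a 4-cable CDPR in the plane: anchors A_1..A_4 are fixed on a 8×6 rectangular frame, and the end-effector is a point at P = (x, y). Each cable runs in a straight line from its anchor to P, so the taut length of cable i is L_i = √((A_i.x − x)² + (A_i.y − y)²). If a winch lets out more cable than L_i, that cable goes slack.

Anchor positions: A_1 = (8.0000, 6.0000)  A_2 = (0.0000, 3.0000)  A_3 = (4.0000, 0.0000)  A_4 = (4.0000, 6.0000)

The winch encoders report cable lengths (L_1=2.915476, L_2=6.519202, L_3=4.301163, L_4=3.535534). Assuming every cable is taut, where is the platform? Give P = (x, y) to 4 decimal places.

expand ‖A_i−P‖²=L_i² and subtract eq 1 (q_i ≔ ‖A_i‖²−L_i²)
q_1 = 64.0000+36.0000−8.5000 = 91.5000
eq1−eq2 → [16.0000  6.0000]·P = 125.0000
eq1−eq3 → [8.0000  12.0000]·P = 94.0000
eq1−eq4 → [8.0000  0.0000]·P = 52.0000
2×2 solve → P = (6.5000, 3.5000)
check cable 4: ‖A_4−P‖² = 12.5000 ≈ L_4² = 12.5000 ✓

(6.5000, 3.5000)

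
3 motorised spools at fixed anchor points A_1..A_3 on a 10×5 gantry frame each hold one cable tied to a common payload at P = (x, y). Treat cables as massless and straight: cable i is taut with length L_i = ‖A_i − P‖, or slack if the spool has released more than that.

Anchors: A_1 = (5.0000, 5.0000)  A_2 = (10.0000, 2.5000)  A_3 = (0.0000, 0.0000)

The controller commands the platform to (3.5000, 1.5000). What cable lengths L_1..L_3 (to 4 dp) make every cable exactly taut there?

L_1: Δ = A_1−P = (1.5000, 3.5000) → ‖Δ‖ = √14.5000 = 3.8079
L_2: Δ = A_2−P = (6.5000, 1.0000) → ‖Δ‖ = √43.2500 = 6.5765
L_3: Δ = A_3−P = (-3.5000, -1.5000) → ‖Δ‖ = √14.5000 = 3.8079

(3.8079, 6.5765, 3.8079)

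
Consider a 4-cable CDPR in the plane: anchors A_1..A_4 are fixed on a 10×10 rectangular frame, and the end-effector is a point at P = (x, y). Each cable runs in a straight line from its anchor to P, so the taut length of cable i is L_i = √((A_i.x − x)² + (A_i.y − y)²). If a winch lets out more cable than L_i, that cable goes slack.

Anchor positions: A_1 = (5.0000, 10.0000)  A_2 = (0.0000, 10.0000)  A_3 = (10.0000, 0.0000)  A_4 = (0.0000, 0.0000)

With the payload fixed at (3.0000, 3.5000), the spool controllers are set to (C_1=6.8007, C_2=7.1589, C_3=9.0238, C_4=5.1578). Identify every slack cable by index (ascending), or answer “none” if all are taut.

3, 4

cable 1: √((2.0000)²+(6.5000)²)=6.8007, C_1=6.8007: taut
cable 2: √((-3.0000)²+(6.5000)²)=7.1589, C_2=7.1589: taut
cable 3: √((7.0000)²+(-3.5000)²)=7.8262, C_3=9.0238: slack
cable 4: √((-3.0000)²+(-3.5000)²)=4.6098, C_4=5.1578: slack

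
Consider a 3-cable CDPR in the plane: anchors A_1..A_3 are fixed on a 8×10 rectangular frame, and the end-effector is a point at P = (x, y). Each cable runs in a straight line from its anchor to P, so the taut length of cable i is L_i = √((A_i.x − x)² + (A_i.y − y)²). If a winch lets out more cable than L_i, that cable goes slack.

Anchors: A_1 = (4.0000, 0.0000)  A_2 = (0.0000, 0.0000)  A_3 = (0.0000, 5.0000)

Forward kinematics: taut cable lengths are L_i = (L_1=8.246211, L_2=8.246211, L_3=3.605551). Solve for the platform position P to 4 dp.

(2.0000, 8.0000)

expand ‖A_i−P‖²=L_i² and subtract eq 1 (q_i ≔ ‖A_i‖²−L_i²)
q_1 = 16.0000+0.0000−68.0000 = -52.0000
eq1−eq2 → [8.0000  0.0000]·P = 16.0000
eq1−eq3 → [8.0000  -10.0000]·P = -64.0000
2×2 solve → P = (2.0000, 8.0000)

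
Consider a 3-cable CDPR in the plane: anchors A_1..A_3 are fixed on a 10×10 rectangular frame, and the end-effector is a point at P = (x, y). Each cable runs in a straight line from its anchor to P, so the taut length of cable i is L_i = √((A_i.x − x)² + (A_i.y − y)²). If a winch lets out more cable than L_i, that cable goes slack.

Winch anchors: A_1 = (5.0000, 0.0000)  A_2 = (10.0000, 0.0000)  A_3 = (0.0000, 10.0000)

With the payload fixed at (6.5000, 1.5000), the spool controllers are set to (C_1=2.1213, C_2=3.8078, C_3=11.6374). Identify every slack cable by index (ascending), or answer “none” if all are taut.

3

cable 1: √((-1.5000)²+(-1.5000)²)=2.1213, C_1=2.1213: taut
cable 2: √((3.5000)²+(-1.5000)²)=3.8079, C_2=3.8078: taut
cable 3: √((-6.5000)²+(8.5000)²)=10.7005, C_3=11.6374: slack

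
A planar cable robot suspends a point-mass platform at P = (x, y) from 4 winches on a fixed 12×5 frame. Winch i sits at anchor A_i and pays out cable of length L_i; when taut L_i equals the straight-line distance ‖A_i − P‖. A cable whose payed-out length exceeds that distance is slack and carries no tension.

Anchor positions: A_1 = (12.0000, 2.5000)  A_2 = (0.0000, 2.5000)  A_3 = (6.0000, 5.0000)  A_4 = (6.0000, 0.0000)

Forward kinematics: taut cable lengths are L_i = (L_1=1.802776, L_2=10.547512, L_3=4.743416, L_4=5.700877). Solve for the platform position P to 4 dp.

(10.5000, 3.5000)

expand ‖A_i−P‖²=L_i² and subtract eq 1 (k_i ≔ ‖A_i‖²−L_i²)
k_1 = 144.0000+6.2500−3.2500 = 147.0000
eq1−eq2 → [24.0000  0.0000]·P = 252.0000
eq1−eq3 → [12.0000  -5.0000]·P = 108.5000
eq1−eq4 → [12.0000  5.0000]·P = 143.5000
2×2 solve → P = (10.5000, 3.5000)
check cable 4: ‖A_4−P‖² = 32.5000 ≈ L_4² = 32.5000 ✓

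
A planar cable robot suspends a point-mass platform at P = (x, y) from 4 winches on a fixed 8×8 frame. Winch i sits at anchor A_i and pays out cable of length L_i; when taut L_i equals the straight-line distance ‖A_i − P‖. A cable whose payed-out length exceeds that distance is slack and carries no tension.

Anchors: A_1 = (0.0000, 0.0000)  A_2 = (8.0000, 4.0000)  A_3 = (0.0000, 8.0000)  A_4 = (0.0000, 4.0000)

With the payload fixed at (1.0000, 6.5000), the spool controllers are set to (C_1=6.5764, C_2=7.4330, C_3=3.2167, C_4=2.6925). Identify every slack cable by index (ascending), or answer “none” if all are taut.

3

cable 1: √((-1.0000)²+(-6.5000)²)=6.5765, C_1=6.5764: taut
cable 2: √((7.0000)²+(-2.5000)²)=7.4330, C_2=7.4330: taut
cable 3: √((-1.0000)²+(1.5000)²)=1.8028, C_3=3.2167: slack
cable 4: √((-1.0000)²+(-2.5000)²)=2.6926, C_4=2.6925: taut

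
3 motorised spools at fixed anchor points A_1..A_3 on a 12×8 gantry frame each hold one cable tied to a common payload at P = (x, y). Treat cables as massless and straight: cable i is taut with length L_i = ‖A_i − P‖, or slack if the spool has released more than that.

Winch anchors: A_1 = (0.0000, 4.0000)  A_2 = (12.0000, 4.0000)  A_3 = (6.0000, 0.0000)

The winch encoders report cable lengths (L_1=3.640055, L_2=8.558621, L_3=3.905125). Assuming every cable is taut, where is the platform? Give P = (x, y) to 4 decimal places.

expand ‖A_i−P‖²=L_i² and subtract eq 1 (k_i ≔ ‖A_i‖²−L_i²)
k_1 = 0.0000+16.0000−13.2500 = 2.7500
eq1−eq2 → [-24.0000  0.0000]·P = -84.0000
eq1−eq3 → [-12.0000  8.0000]·P = -18.0000
2×2 solve → P = (3.5000, 3.0000)

(3.5000, 3.0000)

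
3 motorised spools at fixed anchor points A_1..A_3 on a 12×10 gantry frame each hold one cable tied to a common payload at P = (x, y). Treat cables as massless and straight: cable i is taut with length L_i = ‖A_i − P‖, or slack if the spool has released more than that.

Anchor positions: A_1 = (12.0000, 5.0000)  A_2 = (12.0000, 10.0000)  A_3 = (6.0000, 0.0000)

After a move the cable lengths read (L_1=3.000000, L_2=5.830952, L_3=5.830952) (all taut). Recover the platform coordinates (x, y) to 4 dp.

each cable: (A_i−P)·(A_i−P) = L_i²; let k_i = ‖A_i‖²−L_i²
k_1 = 144.0000+25.0000−9.0000 = 160.0000
row 1: 0.0000x − 10.0000y = -50.0000  (k_2=210.0000)
row 2: 12.0000x + 10.0000y = 158.0000  (k_3=2.0000)
Cramer on rows 1–2 → x = 9.0000, y = 5.0000

(9.0000, 5.0000)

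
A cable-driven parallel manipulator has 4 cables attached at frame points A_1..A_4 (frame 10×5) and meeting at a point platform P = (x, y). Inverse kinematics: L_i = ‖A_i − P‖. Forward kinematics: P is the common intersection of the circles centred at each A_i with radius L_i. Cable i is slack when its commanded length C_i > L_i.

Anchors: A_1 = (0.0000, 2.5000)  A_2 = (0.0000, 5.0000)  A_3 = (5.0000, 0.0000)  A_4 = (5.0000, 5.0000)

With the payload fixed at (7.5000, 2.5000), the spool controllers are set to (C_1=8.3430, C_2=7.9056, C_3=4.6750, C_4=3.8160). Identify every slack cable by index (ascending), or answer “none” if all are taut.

cable 1: √((-7.5000)²+(0.0000)²)=7.5000, C_1=8.3430: slack
cable 2: √((-7.5000)²+(2.5000)²)=7.9057, C_2=7.9056: taut
cable 3: √((-2.5000)²+(-2.5000)²)=3.5355, C_3=4.6750: slack
cable 4: √((-2.5000)²+(2.5000)²)=3.5355, C_4=3.8160: slack

1, 3, 4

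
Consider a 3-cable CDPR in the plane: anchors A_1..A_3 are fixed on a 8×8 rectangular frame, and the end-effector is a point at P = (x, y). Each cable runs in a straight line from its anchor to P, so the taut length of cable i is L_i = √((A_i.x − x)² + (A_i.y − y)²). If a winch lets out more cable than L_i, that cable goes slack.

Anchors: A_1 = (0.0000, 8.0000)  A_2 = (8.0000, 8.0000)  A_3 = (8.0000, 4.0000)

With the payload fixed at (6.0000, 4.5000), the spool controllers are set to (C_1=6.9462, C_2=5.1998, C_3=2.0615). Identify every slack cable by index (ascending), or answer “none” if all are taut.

cable 1: L_1 = ‖A_1−P‖ = 6.9462;  C_1 = 6.9462 → taut
cable 2: L_2 = ‖A_2−P‖ = 4.0311;  C_2 = 5.1998 → slack
cable 3: L_3 = ‖A_3−P‖ = 2.0616;  C_3 = 2.0615 → taut

2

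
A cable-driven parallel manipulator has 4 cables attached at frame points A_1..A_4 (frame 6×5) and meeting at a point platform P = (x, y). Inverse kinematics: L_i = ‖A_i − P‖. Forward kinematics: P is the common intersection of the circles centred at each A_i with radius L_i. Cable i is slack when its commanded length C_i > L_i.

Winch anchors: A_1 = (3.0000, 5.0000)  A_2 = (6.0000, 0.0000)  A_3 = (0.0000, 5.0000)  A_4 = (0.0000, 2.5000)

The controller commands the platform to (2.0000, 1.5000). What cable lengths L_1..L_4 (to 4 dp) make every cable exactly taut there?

(3.6401, 4.2720, 4.0311, 2.2361)

L_1: Δ = A_1−P = (1.0000, 3.5000) → ‖Δ‖ = √13.2500 = 3.6401
L_2: Δ = A_2−P = (4.0000, -1.5000) → ‖Δ‖ = √18.2500 = 4.2720
L_3: Δ = A_3−P = (-2.0000, 3.5000) → ‖Δ‖ = √16.2500 = 4.0311
L_4: Δ = A_4−P = (-2.0000, 1.0000) → ‖Δ‖ = √5.0000 = 2.2361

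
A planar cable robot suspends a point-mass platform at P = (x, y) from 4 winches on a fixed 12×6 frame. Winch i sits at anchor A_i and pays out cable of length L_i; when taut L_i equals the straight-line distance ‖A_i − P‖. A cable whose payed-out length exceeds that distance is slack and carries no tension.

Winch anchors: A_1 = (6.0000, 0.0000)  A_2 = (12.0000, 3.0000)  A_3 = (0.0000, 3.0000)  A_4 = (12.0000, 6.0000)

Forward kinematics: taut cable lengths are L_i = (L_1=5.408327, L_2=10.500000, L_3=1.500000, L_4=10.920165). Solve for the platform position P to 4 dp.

circle eqns → linear via eq_j − eq_1; set c_j = A_j·A_j − L_j²
c_1 = 36.0000+0.0000−29.2500 = 6.7500
-12.0000·x − 6.0000·y = c_1−c_2 = -36.0000
12.0000·x − 6.0000·y = c_1−c_3 = 0.0000
-12.0000·x − 12.0000·y = c_1−c_4 = -54.0000
solve first two rows → x=1.5000, y=3.0000
check cable 4: ‖A_4−P‖² = 119.2500 ≈ L_4² = 119.2500 ✓

(1.5000, 3.0000)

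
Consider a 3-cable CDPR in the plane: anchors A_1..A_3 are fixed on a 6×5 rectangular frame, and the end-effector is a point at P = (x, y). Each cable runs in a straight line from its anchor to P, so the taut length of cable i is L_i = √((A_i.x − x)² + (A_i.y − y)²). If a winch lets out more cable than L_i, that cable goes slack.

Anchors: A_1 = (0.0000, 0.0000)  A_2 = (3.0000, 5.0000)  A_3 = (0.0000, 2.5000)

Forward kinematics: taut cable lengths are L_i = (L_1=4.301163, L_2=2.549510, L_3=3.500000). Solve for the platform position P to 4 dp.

(3.5000, 2.5000)

expand ‖A_i−P‖²=L_i² and subtract eq 1 (k_i ≔ ‖A_i‖²−L_i²)
k_1 = 0.0000+0.0000−18.5000 = -18.5000
eq1−eq2 → [-6.0000  -10.0000]·P = -46.0000
eq1−eq3 → [0.0000  -5.0000]·P = -12.5000
2×2 solve → P = (3.5000, 2.5000)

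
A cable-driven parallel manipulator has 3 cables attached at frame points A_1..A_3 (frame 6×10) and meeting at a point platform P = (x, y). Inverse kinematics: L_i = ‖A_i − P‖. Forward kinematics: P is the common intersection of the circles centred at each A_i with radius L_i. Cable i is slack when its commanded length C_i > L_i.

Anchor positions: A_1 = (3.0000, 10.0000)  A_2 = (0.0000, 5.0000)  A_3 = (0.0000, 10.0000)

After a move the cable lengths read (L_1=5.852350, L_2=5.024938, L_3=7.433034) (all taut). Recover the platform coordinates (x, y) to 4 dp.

each cable: (A_i−P)·(A_i−P) = L_i²; let k_i = ‖A_i‖²−L_i²
k_1 = 9.0000+100.0000−34.2500 = 74.7500
row 1: 6.0000x + 10.0000y = 75.0000  (k_2=-0.2500)
row 2: 6.0000x + 0.0000y = 30.0000  (k_3=44.7500)
Cramer on rows 1–2 → x = 5.0000, y = 4.5000

(5.0000, 4.5000)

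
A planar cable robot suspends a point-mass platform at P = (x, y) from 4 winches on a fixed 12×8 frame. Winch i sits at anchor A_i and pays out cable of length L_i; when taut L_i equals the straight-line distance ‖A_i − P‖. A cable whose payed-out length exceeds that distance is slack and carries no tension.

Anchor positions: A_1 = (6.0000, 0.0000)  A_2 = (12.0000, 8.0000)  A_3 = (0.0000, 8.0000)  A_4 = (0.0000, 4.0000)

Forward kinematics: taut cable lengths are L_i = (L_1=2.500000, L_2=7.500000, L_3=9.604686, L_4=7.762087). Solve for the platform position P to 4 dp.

(7.5000, 2.0000)

circle eqns → linear via eq_j − eq_1; set k_j = A_j·A_j − L_j²
k_1 = 36.0000+0.0000−6.2500 = 29.7500
-12.0000·x − 16.0000·y = k_1−k_2 = -122.0000
12.0000·x − 16.0000·y = k_1−k_3 = 58.0000
12.0000·x − 8.0000·y = k_1−k_4 = 74.0000
solve first two rows → x=7.5000, y=2.0000
check cable 4: ‖A_4−P‖² = 60.2500 ≈ L_4² = 60.2500 ✓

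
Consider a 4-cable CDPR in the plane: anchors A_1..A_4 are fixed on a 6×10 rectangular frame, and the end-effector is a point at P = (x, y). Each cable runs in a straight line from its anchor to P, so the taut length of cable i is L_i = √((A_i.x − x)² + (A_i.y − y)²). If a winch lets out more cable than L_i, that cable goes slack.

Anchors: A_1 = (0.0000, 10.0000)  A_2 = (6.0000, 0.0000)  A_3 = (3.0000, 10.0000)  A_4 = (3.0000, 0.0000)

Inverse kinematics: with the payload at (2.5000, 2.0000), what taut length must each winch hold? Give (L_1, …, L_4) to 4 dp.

L_1 = √((0.0000−2.5000)² + (10.0000−2.0000)²) = 8.3815
L_2 = √((6.0000−2.5000)² + (0.0000−2.0000)²) = 4.0311
L_3 = √((3.0000−2.5000)² + (10.0000−2.0000)²) = 8.0156
L_4 = √((3.0000−2.5000)² + (0.0000−2.0000)²) = 2.0616

(8.3815, 4.0311, 8.0156, 2.0616)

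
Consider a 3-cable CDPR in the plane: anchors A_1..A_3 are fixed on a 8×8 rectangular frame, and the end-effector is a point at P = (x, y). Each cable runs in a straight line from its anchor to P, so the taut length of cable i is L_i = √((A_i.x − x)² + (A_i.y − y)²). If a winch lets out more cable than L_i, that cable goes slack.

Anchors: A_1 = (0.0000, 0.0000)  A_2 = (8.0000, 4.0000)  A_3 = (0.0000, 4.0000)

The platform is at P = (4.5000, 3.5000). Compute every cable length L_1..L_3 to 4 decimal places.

(5.7009, 3.5355, 4.5277)

cable 1: Δx=-4.5000, Δy=-3.5000; L_1 = √(Δx²+Δy²) = 5.7009
cable 2: Δx=3.5000, Δy=0.5000; L_2 = √(Δx²+Δy²) = 3.5355
cable 3: Δx=-4.5000, Δy=0.5000; L_3 = √(Δx²+Δy²) = 4.5277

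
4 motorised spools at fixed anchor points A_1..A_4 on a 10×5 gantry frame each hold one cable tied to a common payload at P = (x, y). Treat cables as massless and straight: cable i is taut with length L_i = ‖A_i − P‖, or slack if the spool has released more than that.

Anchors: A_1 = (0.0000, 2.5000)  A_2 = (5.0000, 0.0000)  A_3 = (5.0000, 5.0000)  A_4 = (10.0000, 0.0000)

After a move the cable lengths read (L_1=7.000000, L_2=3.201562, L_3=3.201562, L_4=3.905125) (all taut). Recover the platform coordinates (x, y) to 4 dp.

each cable: (A_i−P)·(A_i−P) = L_i²; let q_i = ‖A_i‖²−L_i²
q_1 = 0.0000+6.2500−49.0000 = -42.7500
row 1: -10.0000x + 5.0000y = -57.5000  (q_2=14.7500)
row 2: -10.0000x − 5.0000y = -82.5000  (q_3=39.7500)
row 3: -20.0000x + 5.0000y = -127.5000  (q_4=84.7500)
Cramer on rows 1–2 → x = 7.0000, y = 2.5000
check cable 4: ‖A_4−P‖² = 15.2500 ≈ L_4² = 15.2500 ✓

(7.0000, 2.5000)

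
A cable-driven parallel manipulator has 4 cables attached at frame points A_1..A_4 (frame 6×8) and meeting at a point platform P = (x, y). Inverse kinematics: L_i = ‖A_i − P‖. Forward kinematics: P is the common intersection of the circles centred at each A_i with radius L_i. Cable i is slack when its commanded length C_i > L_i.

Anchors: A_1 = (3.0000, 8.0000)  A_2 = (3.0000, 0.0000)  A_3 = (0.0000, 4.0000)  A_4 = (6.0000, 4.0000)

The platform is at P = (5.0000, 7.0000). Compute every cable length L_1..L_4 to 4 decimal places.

cable 1: Δx=-2.0000, Δy=1.0000; L_1 = √(Δx²+Δy²) = 2.2361
cable 2: Δx=-2.0000, Δy=-7.0000; L_2 = √(Δx²+Δy²) = 7.2801
cable 3: Δx=-5.0000, Δy=-3.0000; L_3 = √(Δx²+Δy²) = 5.8310
cable 4: Δx=1.0000, Δy=-3.0000; L_4 = √(Δx²+Δy²) = 3.1623

(2.2361, 7.2801, 5.8310, 3.1623)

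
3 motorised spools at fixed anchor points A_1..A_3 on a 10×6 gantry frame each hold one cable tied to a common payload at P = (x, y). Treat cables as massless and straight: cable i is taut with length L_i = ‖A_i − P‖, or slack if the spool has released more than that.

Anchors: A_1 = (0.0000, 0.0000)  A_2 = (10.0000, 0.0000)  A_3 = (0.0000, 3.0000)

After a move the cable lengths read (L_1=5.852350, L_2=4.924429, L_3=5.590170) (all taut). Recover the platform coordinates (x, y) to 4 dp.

each cable: (A_i−P)·(A_i−P) = L_i²; let k_i = ‖A_i‖²−L_i²
k_1 = 0.0000+0.0000−34.2500 = -34.2500
row 1: -20.0000x + 0.0000y = -110.0000  (k_2=75.7500)
row 2: 0.0000x − 6.0000y = -12.0000  (k_3=-22.2500)
Cramer on rows 1–2 → x = 5.5000, y = 2.0000

(5.5000, 2.0000)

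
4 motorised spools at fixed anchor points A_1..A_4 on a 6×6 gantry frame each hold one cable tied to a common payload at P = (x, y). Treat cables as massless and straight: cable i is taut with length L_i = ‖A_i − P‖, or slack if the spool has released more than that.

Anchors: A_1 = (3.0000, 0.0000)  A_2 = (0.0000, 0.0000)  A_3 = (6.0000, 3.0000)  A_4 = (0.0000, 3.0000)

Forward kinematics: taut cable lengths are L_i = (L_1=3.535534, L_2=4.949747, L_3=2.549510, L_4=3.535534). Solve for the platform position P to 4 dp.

(3.5000, 3.5000)

circle eqns → linear via eq_j − eq_1; set k_j = A_j·A_j − L_j²
k_1 = 9.0000+0.0000−12.5000 = -3.5000
6.0000·x + 0.0000·y = k_1−k_2 = 21.0000
-6.0000·x − 6.0000·y = k_1−k_3 = -42.0000
6.0000·x − 6.0000·y = k_1−k_4 = 0.0000
solve first two rows → x=3.5000, y=3.5000
check cable 4: ‖A_4−P‖² = 12.5000 ≈ L_4² = 12.5000 ✓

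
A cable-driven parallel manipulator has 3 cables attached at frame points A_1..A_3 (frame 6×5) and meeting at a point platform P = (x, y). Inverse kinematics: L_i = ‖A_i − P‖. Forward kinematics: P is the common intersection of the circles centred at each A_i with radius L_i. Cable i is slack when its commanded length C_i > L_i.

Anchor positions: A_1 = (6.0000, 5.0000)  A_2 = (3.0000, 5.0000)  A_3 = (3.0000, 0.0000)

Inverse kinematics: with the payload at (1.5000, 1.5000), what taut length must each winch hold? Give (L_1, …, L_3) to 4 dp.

(5.7009, 3.8079, 2.1213)

L_1 = √((6.0000−1.5000)² + (5.0000−1.5000)²) = 5.7009
L_2 = √((3.0000−1.5000)² + (5.0000−1.5000)²) = 3.8079
L_3 = √((3.0000−1.5000)² + (0.0000−1.5000)²) = 2.1213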